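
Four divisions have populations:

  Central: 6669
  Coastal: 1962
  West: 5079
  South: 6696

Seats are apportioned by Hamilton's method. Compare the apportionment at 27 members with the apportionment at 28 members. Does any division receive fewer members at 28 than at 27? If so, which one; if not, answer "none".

At 27 seats: Central 9, Coastal 2, West 7, South 9.
At 28 seats: Central 9, Coastal 3, West 7, South 9.
No division's allocation decreased.

none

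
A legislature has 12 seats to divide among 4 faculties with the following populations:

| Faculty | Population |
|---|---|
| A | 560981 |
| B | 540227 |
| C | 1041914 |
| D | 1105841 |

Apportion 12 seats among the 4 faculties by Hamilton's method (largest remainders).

A 2, B 2, C 4, D 4

Standard divisor: 3248963 ÷ 12 ≈ 270746.917.
Standard quotas: A 2.0720, B 1.9953, C 3.8483, D 4.0844.
Lower quotas: A 2, B 1, C 3, D 4 (sum 10, leaving 2 seats).
Remainders in descending order: B 0.9953, C 0.8483, D 0.0844, A 0.0720.
The surplus seats go to B, C.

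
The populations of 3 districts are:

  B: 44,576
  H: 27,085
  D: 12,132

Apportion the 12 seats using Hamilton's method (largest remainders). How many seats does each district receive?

B 6, H 4, D 2

The standard divisor is 83793/12 ≈ 6982.75.
Standard quotas: B 6.3837, H 3.8788, D 1.7374.
Lower quotas: B 6, H 3, D 1 (sum 10, leaving 2 seats).
Remainders in descending order: H 0.8788, D 0.7374, B 0.3837.
Largest remainders: H, D receive the extra seats.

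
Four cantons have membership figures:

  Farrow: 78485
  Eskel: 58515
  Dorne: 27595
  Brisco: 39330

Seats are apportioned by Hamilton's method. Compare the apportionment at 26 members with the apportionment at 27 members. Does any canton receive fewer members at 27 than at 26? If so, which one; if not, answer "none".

At 26 seats: Farrow 10, Eskel 7, Dorne 4, Brisco 5.
At 27 seats: Farrow 10, Eskel 8, Dorne 4, Brisco 5.
No canton's allocation decreased.

none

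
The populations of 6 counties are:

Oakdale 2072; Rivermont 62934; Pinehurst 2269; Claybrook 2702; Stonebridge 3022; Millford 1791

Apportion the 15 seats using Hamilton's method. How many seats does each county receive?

Total 74790; standard divisor 74790/15 = 4986.
Standard quotas: Oakdale 0.4156, Rivermont 12.6221, Pinehurst 0.4551, Claybrook 0.5419, Stonebridge 0.6061, Millford 0.3592.
Lower quotas: Oakdale 0, Rivermont 12, Pinehurst 0, Claybrook 0, Stonebridge 0, Millford 0 (sum 12, leaving 3 seats).
Remainders in descending order: Rivermont 0.6221, Stonebridge 0.6061, Claybrook 0.5419, Pinehurst 0.4551, Oakdale 0.4156, Millford 0.3592.
Largest remainders: Rivermont, Stonebridge, Claybrook receive the extra seats.

Oakdale 0; Rivermont 13; Pinehurst 0; Claybrook 1; Stonebridge 1; Millford 0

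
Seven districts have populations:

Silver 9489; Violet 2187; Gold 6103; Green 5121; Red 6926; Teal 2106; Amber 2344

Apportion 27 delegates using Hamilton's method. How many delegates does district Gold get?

The standard divisor is 34276/27 ≈ 1269.481.
Standard quotas: Silver 7.4747, Violet 1.7228, Gold 4.8075, Green 4.0339, Red 5.4558, Teal 1.6589, Amber 1.8464.
Lower quotas: Silver 7, Violet 1, Gold 4, Green 4, Red 5, Teal 1, Amber 1 (sum 23, leaving 4 seats).
Remainders in descending order: Amber 0.8464, Gold 0.8075, Violet 0.7228, Teal 0.6589, Silver 0.4747, Red 0.4558, Green 0.0339.
The surplus seats go to Amber, Gold, Violet, Teal.
Gold receives 5.

5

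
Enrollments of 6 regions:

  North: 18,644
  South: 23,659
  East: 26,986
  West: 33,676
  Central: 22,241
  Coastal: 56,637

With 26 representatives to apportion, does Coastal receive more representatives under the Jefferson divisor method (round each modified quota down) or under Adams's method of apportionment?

Jefferson

Jefferson: North 2, South 3, East 4, West 5, Central 3, Coastal 9.
Adams: North 3, South 3, East 4, West 5, Central 3, Coastal 8.
Coastal gets 9 under Jefferson and 8 under Adams.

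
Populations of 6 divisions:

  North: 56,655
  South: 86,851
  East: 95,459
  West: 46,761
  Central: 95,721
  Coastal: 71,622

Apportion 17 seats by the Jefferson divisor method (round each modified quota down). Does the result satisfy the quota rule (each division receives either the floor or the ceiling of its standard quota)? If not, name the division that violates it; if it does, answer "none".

none

Standard quotas: North 2.126, South 3.259, East 3.582, West 1.755, Central 3.592, Coastal 2.687.
Jefferson allocation: North 2, South 3, East 4, West 1, Central 4, Coastal 3.
Every allocation lies between the lower and upper quota.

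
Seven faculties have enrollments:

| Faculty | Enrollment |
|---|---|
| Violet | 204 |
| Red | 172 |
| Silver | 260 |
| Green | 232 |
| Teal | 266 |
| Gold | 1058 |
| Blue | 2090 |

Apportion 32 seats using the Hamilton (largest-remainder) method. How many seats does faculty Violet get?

Total 4282; standard divisor 4282/32 ≈ 133.812.
Standard quotas: Violet 1.525, Red 1.285, Silver 1.943, Green 1.734, Teal 1.988, Gold 7.907, Blue 15.619.
Lower quotas: Violet 1, Red 1, Silver 1, Green 1, Teal 1, Gold 7, Blue 15 (sum 27, leaving 5 seats).
Remainders in descending order: Teal 0.988, Silver 0.943, Gold 0.907, Green 0.734, Blue 0.619, Violet 0.525, Red 0.285.
The surplus seats go to Teal, Silver, Gold, Green, Blue.
Violet receives 1.

1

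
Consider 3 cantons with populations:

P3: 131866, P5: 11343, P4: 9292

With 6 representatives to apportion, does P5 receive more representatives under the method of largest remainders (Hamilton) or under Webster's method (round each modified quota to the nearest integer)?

Hamilton

Hamilton: P3 5, P5 1, P4 0.
Webster: P3 6, P5 0, P4 0.
P5 gets 1 under Hamilton and 0 under Webster.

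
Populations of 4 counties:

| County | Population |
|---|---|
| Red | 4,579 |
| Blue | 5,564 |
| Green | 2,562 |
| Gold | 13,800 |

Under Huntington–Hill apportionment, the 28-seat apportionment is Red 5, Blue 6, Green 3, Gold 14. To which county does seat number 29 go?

Gold

Priority for the next seat is population ÷ (√(s·(s+1))).
Priorities: Red 836.007, Blue 858.544, Green 739.586, Gold 952.290.
Highest priority: Gold.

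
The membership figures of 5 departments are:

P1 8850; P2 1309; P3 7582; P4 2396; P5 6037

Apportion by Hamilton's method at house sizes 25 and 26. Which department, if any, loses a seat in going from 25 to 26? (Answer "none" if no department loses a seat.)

At 25 seats: P1 9, P2 1, P3 7, P4 2, P5 6.
At 26 seats: P1 9, P2 1, P3 8, P4 2, P5 6.
No department's allocation decreased.

none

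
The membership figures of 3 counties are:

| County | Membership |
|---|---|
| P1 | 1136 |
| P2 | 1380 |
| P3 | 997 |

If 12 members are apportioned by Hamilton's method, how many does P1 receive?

The standard divisor is 3513/12 ≈ 292.75.
Standard quotas: P1 3.880, P2 4.714, P3 3.406.
Lower quotas: P1 3, P2 4, P3 3 (sum 10, leaving 2 seats).
Remainders in descending order: P1 0.880, P2 0.714, P3 0.406.
Largest remainders: P1, P2 receive the extra seats.
P1 receives 4.

4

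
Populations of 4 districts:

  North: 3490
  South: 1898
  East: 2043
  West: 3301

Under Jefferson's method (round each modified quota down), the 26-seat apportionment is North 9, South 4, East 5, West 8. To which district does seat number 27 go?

South

Priority for the next seat is population ÷ (current seats + 1).
Priorities: North 349.000, South 379.600, East 340.500, West 366.778.
Highest priority: South.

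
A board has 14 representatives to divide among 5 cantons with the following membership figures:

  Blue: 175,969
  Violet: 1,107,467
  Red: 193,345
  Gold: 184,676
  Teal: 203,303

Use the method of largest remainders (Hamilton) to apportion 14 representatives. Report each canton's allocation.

Standard divisor: 1864760 ÷ 14 ≈ 133197.143.
Standard quotas: Blue 1.3211, Violet 8.3145, Red 1.4516, Gold 1.3865, Teal 1.5263.
Lower quotas: Blue 1, Violet 8, Red 1, Gold 1, Teal 1 (sum 12, leaving 2 seats).
Remainders in descending order: Teal 0.5263, Red 0.4516, Gold 0.3865, Blue 0.3211, Violet 0.3145.
Largest remainders: Teal, Red receive the extra seats.

Blue: 1, Violet: 8, Red: 2, Gold: 1, Teal: 2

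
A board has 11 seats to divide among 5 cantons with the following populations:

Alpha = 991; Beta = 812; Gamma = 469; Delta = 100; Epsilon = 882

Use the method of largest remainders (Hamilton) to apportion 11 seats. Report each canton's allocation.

Standard divisor: 3254 ÷ 11 ≈ 295.818.
Standard quotas: Alpha 3.350, Beta 2.745, Gamma 1.585, Delta 0.338, Epsilon 2.982.
Lower quotas: Alpha 3, Beta 2, Gamma 1, Delta 0, Epsilon 2 (sum 8, leaving 3 seats).
Remainders in descending order: Epsilon 0.982, Beta 0.745, Gamma 0.585, Alpha 0.350, Delta 0.338.
Largest remainders: Epsilon, Beta, Gamma receive the extra seats.

Alpha 3; Beta 3; Gamma 2; Delta 0; Epsilon 3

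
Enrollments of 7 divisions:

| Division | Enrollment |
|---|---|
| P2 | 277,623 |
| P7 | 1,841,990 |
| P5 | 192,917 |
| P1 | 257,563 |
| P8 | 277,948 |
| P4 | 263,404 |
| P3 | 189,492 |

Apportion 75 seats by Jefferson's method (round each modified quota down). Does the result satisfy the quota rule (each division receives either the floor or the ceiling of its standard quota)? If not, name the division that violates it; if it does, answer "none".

Standard quotas: P2 6.308, P7 41.852, P5 4.383, P1 5.852, P8 6.315, P4 5.985, P3 4.305.
Jefferson allocation: P2 6, P7 43, P5 4, P1 6, P8 6, P4 6, P3 4.
P7 has quota 41.852 (lower 41, upper 42) but receives 43 — outside the quota interval.

P7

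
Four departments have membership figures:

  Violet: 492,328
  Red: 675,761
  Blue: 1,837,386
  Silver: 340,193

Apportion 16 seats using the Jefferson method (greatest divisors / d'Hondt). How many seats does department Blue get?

Standard divisor 3345668/16 ≈ 209104.25; standard quotas: Violet 2.354, Red 3.232, Blue 8.787, Silver 1.627.
Rounding down gives 2, 3, 8, 1 = 14 seats, so the divisor must be adjusted.
With modified divisor 176900: modified quotas Violet 2.783, Red 3.820, Blue 10.387, Silver 1.923.
Rounding down: Violet 2, Red 3, Blue 10, Silver 1 (total 16).
Blue receives 10.

10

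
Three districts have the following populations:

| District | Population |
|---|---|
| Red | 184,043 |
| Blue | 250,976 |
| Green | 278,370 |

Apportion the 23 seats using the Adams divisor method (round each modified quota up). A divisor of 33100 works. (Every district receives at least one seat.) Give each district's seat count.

With modified divisor 33100: modified quotas Red 5.560, Blue 7.582, Green 8.410.
Rounding up: Red 6, Blue 8, Green 9 (total 23).

Red=6; Blue=8; Green=9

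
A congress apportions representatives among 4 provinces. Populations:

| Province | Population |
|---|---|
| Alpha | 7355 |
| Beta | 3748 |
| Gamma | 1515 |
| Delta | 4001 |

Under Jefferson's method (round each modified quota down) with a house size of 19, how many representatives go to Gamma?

Standard divisor 16619/19 ≈ 874.684; standard quotas: Alpha 8.409, Beta 4.285, Gamma 1.732, Delta 4.574.
Rounding down gives 8, 4, 1, 4 = 17 seats, so the divisor must be adjusted.
With modified divisor 780: modified quotas Alpha 9.429, Beta 4.805, Gamma 1.942, Delta 5.129.
Rounding down: Alpha 9, Beta 4, Gamma 1, Delta 5 (total 19).
Gamma receives 1.

1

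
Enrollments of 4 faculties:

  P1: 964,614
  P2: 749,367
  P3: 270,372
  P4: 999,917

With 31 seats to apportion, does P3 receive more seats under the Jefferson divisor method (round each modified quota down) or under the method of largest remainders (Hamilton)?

Hamilton

Jefferson: P1 10, P2 8, P3 2, P4 11.
Hamilton: P1 10, P2 8, P3 3, P4 10.
P3 gets 2 under Jefferson and 3 under Hamilton.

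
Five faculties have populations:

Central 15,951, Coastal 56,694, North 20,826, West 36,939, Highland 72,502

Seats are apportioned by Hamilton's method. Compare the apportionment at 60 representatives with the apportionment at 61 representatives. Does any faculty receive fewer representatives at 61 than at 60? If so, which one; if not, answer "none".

At 60 seats: Central 5, Coastal 17, North 6, West 11, Highland 21.
At 61 seats: Central 5, Coastal 17, North 6, West 11, Highland 22.
No faculty's allocation decreased.

none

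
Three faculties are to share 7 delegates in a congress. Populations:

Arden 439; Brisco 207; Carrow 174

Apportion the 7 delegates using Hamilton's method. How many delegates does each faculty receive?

Standard divisor: 820 ÷ 7 ≈ 117.143.
Standard quotas: Arden 3.748, Brisco 1.767, Carrow 1.485.
Lower quotas: Arden 3, Brisco 1, Carrow 1 (sum 5, leaving 2 seats).
Remainders in descending order: Brisco 0.767, Arden 0.748, Carrow 0.485.
Largest remainders: Brisco, Arden receive the extra seats.

Arden: 4; Brisco: 2; Carrow: 1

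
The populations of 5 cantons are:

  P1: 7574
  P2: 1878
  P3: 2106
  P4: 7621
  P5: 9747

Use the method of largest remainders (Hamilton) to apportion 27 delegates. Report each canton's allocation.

P1=7; P2=2; P3=2; P4=7; P5=9

Total 28926; standard divisor 28926/27 ≈ 1071.333.
Standard quotas: P1 7.0697, P2 1.7530, P3 1.9658, P4 7.1136, P5 9.0980.
Lower quotas: P1 7, P2 1, P3 1, P4 7, P5 9 (sum 25, leaving 2 seats).
Remainders in descending order: P3 0.9658, P2 0.7530, P4 0.1136, P5 0.0980, P1 0.0697.
The surplus seats go to P3, P2.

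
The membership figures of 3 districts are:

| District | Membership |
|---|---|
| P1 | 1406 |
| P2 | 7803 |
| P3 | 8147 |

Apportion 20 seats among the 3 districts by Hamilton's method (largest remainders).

The standard divisor is 17356/20 ≈ 867.8.
Standard quotas: P1 1.6202, P2 8.9917, P3 9.3881.
Lower quotas: P1 1, P2 8, P3 9 (sum 18, leaving 2 seats).
Remainders in descending order: P2 0.9917, P1 0.6202, P3 0.3881.
Largest remainders: P2, P1 receive the extra seats.

P1: 2, P2: 9, P3: 9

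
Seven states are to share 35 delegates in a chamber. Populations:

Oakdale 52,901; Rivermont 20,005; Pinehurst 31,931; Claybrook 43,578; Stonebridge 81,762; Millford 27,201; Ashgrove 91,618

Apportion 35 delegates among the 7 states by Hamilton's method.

Total 348996; standard divisor 348996/35 ≈ 9971.314.
Standard quotas: Oakdale 5.3053, Rivermont 2.0063, Pinehurst 3.2023, Claybrook 4.3703, Stonebridge 8.1997, Millford 2.7279, Ashgrove 9.1882.
Lower quotas: Oakdale 5, Rivermont 2, Pinehurst 3, Claybrook 4, Stonebridge 8, Millford 2, Ashgrove 9 (sum 33, leaving 2 seats).
Remainders in descending order: Millford 0.7279, Claybrook 0.3703, Oakdale 0.3053, Pinehurst 0.2023, Stonebridge 0.1997, Ashgrove 0.1882, Rivermont 0.0063.
Largest remainders: Millford, Claybrook receive the extra seats.

Oakdale=5, Rivermont=2, Pinehurst=3, Claybrook=5, Stonebridge=8, Millford=3, Ashgrove=9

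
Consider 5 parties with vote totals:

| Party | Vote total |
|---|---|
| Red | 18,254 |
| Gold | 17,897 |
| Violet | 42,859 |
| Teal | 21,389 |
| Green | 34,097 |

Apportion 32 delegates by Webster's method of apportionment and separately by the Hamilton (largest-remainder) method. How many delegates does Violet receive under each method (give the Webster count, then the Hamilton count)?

Webster: Red 4, Gold 4, Violet 11, Teal 5, Green 8.
Hamilton: Red 5, Gold 4, Violet 10, Teal 5, Green 8.
Violet gets 11 under Webster and 10 under Hamilton.

11 and 10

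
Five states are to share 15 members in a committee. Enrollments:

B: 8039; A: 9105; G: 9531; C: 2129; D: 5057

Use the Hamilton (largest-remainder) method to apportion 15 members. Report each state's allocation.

The standard divisor is 33861/15 ≈ 2257.4.
Standard quotas: B 3.5612, A 4.0334, G 4.2221, C 0.9431, D 2.2402.
Lower quotas: B 3, A 4, G 4, C 0, D 2 (sum 13, leaving 2 seats).
Remainders in descending order: C 0.9431, B 0.5612, D 0.2402, G 0.2221, A 0.0334.
The surplus seats go to C, B.

B: 4, A: 4, G: 4, C: 1, D: 2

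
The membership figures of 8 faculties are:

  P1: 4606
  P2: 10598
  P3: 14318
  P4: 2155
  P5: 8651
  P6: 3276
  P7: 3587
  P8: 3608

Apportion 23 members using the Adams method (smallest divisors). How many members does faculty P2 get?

4

Standard divisor 50799/23 ≈ 2208.652; standard quotas: P1 2.085, P2 4.798, P3 6.483, P4 0.976, P5 3.917, P6 1.483, P7 1.624, P8 1.634.
Rounding up gives 3, 5, 7, 1, 4, 2, 2, 2 = 26 seats, so the divisor must be adjusted.
With modified divisor 2800: modified quotas P1 1.645, P2 3.785, P3 5.114, P4 0.770, P5 3.090, P6 1.170, P7 1.281, P8 1.289.
Rounding up: P1 2, P2 4, P3 6, P4 1, P5 4, P6 2, P7 2, P8 2 (total 23).
P2 receives 4.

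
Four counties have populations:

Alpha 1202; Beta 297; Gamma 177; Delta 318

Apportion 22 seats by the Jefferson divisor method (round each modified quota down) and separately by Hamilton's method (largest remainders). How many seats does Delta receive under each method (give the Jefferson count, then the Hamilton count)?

3 and 4

Jefferson: Alpha 14, Beta 3, Gamma 2, Delta 3.
Hamilton: Alpha 13, Beta 3, Gamma 2, Delta 4.
Delta gets 3 under Jefferson and 4 under Hamilton.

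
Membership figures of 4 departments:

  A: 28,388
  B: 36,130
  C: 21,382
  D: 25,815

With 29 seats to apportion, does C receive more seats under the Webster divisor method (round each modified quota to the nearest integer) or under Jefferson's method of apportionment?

Webster

Webster: A 7, B 9, C 6, D 7.
Jefferson: A 7, B 10, C 5, D 7.
C gets 6 under Webster and 5 under Jefferson.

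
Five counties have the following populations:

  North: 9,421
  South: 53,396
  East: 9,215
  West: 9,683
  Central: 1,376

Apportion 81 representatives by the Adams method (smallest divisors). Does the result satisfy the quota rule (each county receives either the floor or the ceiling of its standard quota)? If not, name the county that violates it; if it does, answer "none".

South

Standard quotas: North 9.184, South 52.052, East 8.983, West 9.439, Central 1.341.
Adams allocation: North 9, South 51, East 9, West 10, Central 2.
South has quota 52.052 (lower 52, upper 53) but receives 51 — outside the quota interval.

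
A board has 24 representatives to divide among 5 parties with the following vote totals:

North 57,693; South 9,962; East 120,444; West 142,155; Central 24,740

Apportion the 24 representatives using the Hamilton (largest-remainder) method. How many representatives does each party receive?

Total 354994; standard divisor 354994/24 ≈ 14791.417.
Standard quotas: North 3.9004, South 0.6735, East 8.1428, West 9.6106, Central 1.6726.
Lower quotas: North 3, South 0, East 8, West 9, Central 1 (sum 21, leaving 3 seats).
Remainders in descending order: North 0.9004, South 0.6735, Central 0.6726, West 0.6106, East 0.1428.
Largest remainders: North, South, Central receive the extra seats.

North=4, South=1, East=8, West=9, Central=2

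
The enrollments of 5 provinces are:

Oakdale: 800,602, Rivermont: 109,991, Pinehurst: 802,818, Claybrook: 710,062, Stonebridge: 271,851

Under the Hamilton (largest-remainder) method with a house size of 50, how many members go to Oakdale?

Standard divisor: 2695324 ÷ 50 ≈ 53906.48.
Standard quotas: Oakdale 14.8517, Rivermont 2.0404, Pinehurst 14.8928, Claybrook 13.1721, Stonebridge 5.0430.
Lower quotas: Oakdale 14, Rivermont 2, Pinehurst 14, Claybrook 13, Stonebridge 5 (sum 48, leaving 2 seats).
Remainders in descending order: Pinehurst 0.8928, Oakdale 0.8517, Claybrook 0.1721, Stonebridge 0.0430, Rivermont 0.0404.
Largest remainders: Pinehurst, Oakdale receive the extra seats.
Oakdale receives 15.

15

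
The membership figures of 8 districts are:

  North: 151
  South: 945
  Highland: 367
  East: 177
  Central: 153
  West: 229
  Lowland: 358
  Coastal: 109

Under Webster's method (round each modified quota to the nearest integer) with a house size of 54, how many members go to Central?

3

Standard divisor 2489/54 ≈ 46.093; standard quotas: North 3.276, South 20.502, Highland 7.962, East 3.840, Central 3.319, West 4.968, Lowland 7.767, Coastal 2.365.
Rounding to the nearest integer gives North 3, South 21, Highland 8, East 4, Central 3, West 5, Lowland 8, Coastal 2 — total 54, matching the house size, so no adjustment is needed.
Central receives 3.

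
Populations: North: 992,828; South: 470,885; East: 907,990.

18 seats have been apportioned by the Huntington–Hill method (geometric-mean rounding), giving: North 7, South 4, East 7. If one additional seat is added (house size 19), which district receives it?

North

Priority for the next seat is population ÷ (√(s·(s+1))).
Priorities: North 132672.222, South 105293.087, East 121335.268.
Highest priority: North.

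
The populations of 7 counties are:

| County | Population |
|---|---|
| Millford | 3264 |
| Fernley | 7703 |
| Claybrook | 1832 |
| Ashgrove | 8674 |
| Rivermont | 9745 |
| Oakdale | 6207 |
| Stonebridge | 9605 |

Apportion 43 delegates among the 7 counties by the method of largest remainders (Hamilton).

Millford 3, Fernley 7, Claybrook 1, Ashgrove 8, Rivermont 9, Oakdale 6, Stonebridge 9

Total 47030; standard divisor 47030/43 ≈ 1093.721.
Standard quotas: Millford 2.9843, Fernley 7.0429, Claybrook 1.6750, Ashgrove 7.9307, Rivermont 8.9100, Oakdale 5.6751, Stonebridge 8.7819.
Lower quotas: Millford 2, Fernley 7, Claybrook 1, Ashgrove 7, Rivermont 8, Oakdale 5, Stonebridge 8 (sum 38, leaving 5 seats).
Remainders in descending order: Millford 0.9843, Ashgrove 0.9307, Rivermont 0.9100, Stonebridge 0.7819, Oakdale 0.6751, Claybrook 0.6750, Fernley 0.0429.
Largest remainders: Millford, Ashgrove, Rivermont, Stonebridge, Oakdale receive the extra seats.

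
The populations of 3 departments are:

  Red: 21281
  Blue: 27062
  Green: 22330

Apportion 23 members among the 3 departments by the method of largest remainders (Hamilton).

Total 70673; standard divisor 70673/23 ≈ 3072.739.
Standard quotas: Red 6.9257, Blue 8.8071, Green 7.2671.
Lower quotas: Red 6, Blue 8, Green 7 (sum 21, leaving 2 seats).
Remainders in descending order: Red 0.9257, Blue 0.8071, Green 0.2671.
Largest remainders: Red, Blue receive the extra seats.

Red=7, Blue=9, Green=7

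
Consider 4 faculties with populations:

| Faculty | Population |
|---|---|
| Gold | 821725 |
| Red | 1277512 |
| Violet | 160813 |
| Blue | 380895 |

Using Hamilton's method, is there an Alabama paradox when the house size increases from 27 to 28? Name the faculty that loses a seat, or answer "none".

At 27 seats: Gold 8, Red 13, Violet 2, Blue 4.
At 28 seats: Gold 9, Red 13, Violet 2, Blue 4.
No faculty's allocation decreased.

none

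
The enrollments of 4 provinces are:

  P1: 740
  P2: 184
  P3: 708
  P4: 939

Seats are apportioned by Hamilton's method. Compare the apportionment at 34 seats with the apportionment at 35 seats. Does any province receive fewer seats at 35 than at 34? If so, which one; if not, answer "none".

P2

At 34 seats: P1 10, P2 3, P3 9, P4 12.
At 35 seats: P1 10, P2 2, P3 10, P4 13.
P2 drops from 3 to 2.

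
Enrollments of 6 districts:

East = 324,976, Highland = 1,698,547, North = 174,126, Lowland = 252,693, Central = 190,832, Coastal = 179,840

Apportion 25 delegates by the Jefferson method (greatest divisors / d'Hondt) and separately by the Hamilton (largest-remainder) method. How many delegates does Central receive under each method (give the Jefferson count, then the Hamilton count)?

1 and 2

Jefferson: East 3, Highland 17, North 1, Lowland 2, Central 1, Coastal 1.
Hamilton: East 3, Highland 15, North 1, Lowland 2, Central 2, Coastal 2.
Central gets 1 under Jefferson and 2 under Hamilton.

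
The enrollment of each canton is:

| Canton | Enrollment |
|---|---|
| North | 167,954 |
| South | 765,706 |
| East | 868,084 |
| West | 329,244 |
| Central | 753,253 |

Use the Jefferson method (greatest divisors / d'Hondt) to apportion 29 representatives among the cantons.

Standard divisor 2884241/29 ≈ 99456.586; standard quotas: North 1.689, South 7.699, East 8.728, West 3.310, Central 7.574.
Rounding down gives 1, 7, 8, 3, 7 = 26 seats, so the divisor must be adjusted.
With modified divisor 90500: modified quotas North 1.856, South 8.461, East 9.592, West 3.638, Central 8.323.
Rounding down: North 1, South 8, East 9, West 3, Central 8 (total 29).

North 1; South 8; East 9; West 3; Central 8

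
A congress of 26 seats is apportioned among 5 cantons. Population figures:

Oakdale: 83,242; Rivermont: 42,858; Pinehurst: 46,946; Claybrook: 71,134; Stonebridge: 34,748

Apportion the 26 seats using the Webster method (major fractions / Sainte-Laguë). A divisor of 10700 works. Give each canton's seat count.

Oakdale=8; Rivermont=4; Pinehurst=4; Claybrook=7; Stonebridge=3

With modified divisor 10700: modified quotas Oakdale 7.780, Rivermont 4.005, Pinehurst 4.387, Claybrook 6.648, Stonebridge 3.247.
Rounding to the nearest integer: Oakdale 8, Rivermont 4, Pinehurst 4, Claybrook 7, Stonebridge 3 (total 26).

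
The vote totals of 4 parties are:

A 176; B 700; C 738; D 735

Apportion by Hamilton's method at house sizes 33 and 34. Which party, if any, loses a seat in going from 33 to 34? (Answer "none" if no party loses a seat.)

At 33 seats: A 3, B 10, C 10, D 10.
At 34 seats: A 2, B 10, C 11, D 11.
A drops from 3 to 2.

A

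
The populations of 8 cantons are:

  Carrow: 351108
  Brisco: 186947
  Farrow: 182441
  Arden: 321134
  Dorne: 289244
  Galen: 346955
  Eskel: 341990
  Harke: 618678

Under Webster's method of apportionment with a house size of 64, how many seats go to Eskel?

Standard divisor 2638497/64 ≈ 41226.516; standard quotas: Carrow 8.517, Brisco 4.535, Farrow 4.425, Arden 7.790, Dorne 7.016, Galen 8.416, Eskel 8.295, Harke 15.007.
Rounding to the nearest integer gives Carrow 9, Brisco 5, Farrow 4, Arden 8, Dorne 7, Galen 8, Eskel 8, Harke 15 — total 64, matching the house size, so no adjustment is needed.
Eskel receives 8.

8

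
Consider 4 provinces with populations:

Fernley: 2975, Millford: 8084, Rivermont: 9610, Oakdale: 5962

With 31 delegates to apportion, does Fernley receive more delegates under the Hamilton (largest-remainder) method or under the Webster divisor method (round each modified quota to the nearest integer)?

Hamilton: Fernley 4, Millford 9, Rivermont 11, Oakdale 7.
Webster: Fernley 3, Millford 10, Rivermont 11, Oakdale 7.
Fernley gets 4 under Hamilton and 3 under Webster.

Hamilton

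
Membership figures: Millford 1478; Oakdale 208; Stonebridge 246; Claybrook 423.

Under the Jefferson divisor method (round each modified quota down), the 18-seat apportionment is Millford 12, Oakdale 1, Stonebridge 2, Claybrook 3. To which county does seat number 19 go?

Priority for the next seat is population ÷ (current seats + 1).
Priorities: Millford 113.692, Oakdale 104.000, Stonebridge 82.000, Claybrook 105.750.
Highest priority: Millford.

Millford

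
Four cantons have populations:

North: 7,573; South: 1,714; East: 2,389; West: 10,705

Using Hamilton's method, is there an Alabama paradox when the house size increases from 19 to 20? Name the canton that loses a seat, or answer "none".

At 19 seats: North 6, South 2, East 2, West 9.
At 20 seats: North 7, South 1, East 2, West 10.
South drops from 2 to 1.

South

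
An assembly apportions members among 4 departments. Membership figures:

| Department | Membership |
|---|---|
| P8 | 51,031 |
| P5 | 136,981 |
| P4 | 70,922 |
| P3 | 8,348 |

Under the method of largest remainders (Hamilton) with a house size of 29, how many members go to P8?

The standard divisor is 267282/29 ≈ 9216.621.
Standard quotas: P8 5.5368, P5 14.8624, P4 7.6950, P3 0.9058.
Lower quotas: P8 5, P5 14, P4 7, P3 0 (sum 26, leaving 3 seats).
Remainders in descending order: P3 0.9058, P5 0.8624, P4 0.6950, P8 0.5368.
The surplus seats go to P3, P5, P4.
P8 receives 5.

5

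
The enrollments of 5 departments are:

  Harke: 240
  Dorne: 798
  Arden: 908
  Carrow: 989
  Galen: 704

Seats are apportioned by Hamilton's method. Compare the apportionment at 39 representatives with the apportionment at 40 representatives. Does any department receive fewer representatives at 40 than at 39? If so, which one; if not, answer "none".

At 39 seats: Harke 3, Dorne 8, Arden 10, Carrow 11, Galen 7.
At 40 seats: Harke 2, Dorne 9, Arden 10, Carrow 11, Galen 8.
Harke drops from 3 to 2.

Harke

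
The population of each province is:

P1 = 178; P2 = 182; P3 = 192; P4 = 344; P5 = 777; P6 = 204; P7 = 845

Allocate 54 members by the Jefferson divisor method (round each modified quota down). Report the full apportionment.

P1 3; P2 3; P3 4; P4 7; P5 16; P6 4; P7 17

Standard divisor 2722/54 ≈ 50.407; standard quotas: P1 3.531, P2 3.611, P3 3.809, P4 6.824, P5 15.414, P6 4.047, P7 16.763.
Rounding down gives 3, 3, 3, 6, 15, 4, 16 = 50 seats, so the divisor must be adjusted.
With modified divisor 47: modified quotas P1 3.787, P2 3.872, P3 4.085, P4 7.319, P5 16.532, P6 4.340, P7 17.979.
Rounding down: P1 3, P2 3, P3 4, P4 7, P5 16, P6 4, P7 17 (total 54).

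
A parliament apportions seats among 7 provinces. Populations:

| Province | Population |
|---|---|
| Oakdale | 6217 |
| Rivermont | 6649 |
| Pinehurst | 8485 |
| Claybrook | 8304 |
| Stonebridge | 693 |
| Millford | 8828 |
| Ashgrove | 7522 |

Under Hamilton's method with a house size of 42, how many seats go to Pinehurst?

Total 46698; standard divisor 46698/42 ≈ 1111.857.
Standard quotas: Oakdale 5.5915, Rivermont 5.9801, Pinehurst 7.6314, Claybrook 7.4686, Stonebridge 0.6233, Millford 7.9399, Ashgrove 6.7653.
Lower quotas: Oakdale 5, Rivermont 5, Pinehurst 7, Claybrook 7, Stonebridge 0, Millford 7, Ashgrove 6 (sum 37, leaving 5 seats).
Remainders in descending order: Rivermont 0.9801, Millford 0.9399, Ashgrove 0.7653, Pinehurst 0.6314, Stonebridge 0.6233, Oakdale 0.5915, Claybrook 0.4686.
The surplus seats go to Rivermont, Millford, Ashgrove, Pinehurst, Stonebridge.
Pinehurst receives 8.

8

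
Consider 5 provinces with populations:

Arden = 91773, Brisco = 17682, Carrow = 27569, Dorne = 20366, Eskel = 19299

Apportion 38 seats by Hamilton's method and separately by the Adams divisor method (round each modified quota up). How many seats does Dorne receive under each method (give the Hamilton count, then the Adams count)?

Hamilton: Arden 20, Brisco 4, Carrow 6, Dorne 4, Eskel 4.
Adams: Arden 19, Brisco 4, Carrow 6, Dorne 5, Eskel 4.
Dorne gets 4 under Hamilton and 5 under Adams.

4 and 5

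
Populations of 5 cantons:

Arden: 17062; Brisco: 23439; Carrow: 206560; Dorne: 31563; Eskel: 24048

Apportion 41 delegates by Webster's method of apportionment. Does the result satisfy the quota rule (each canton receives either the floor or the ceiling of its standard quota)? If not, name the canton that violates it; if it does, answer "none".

Standard quotas: Arden 2.311, Brisco 3.175, Carrow 27.981, Dorne 4.276, Eskel 3.258.
Webster allocation: Arden 2, Brisco 3, Carrow 29, Dorne 4, Eskel 3.
Carrow has quota 27.981 (lower 27, upper 28) but receives 29 — outside the quota interval.

Carrow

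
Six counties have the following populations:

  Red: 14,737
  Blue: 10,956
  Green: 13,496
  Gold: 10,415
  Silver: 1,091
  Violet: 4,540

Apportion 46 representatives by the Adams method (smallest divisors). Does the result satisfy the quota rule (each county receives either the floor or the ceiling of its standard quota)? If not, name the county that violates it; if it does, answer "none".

Standard quotas: Red 12.273, Blue 9.124, Green 11.240, Gold 8.674, Silver 0.909, Violet 3.781.
Adams allocation: Red 12, Blue 9, Green 11, Gold 9, Silver 1, Violet 4.
Every allocation lies between the lower and upper quota.

none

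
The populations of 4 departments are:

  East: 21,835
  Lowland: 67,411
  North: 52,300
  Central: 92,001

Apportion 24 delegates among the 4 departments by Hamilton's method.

Standard divisor: 233547 ÷ 24 ≈ 9731.125.
Standard quotas: East 2.2438, Lowland 6.9274, North 5.3745, Central 9.4543.
Lower quotas: East 2, Lowland 6, North 5, Central 9 (sum 22, leaving 2 seats).
Remainders in descending order: Lowland 0.9274, Central 0.4543, North 0.3745, East 0.2438.
Largest remainders: Lowland, Central receive the extra seats.

East 2; Lowland 7; North 5; Central 10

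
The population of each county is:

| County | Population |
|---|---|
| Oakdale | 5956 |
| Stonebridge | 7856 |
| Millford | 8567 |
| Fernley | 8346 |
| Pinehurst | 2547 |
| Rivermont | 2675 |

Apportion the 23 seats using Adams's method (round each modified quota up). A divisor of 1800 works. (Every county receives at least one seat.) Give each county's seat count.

With modified divisor 1800: modified quotas Oakdale 3.309, Stonebridge 4.364, Millford 4.759, Fernley 4.637, Pinehurst 1.415, Rivermont 1.486.
Rounding up: Oakdale 4, Stonebridge 5, Millford 5, Fernley 5, Pinehurst 2, Rivermont 2 (total 23).

Oakdale: 4, Stonebridge: 5, Millford: 5, Fernley: 5, Pinehurst: 2, Rivermont: 2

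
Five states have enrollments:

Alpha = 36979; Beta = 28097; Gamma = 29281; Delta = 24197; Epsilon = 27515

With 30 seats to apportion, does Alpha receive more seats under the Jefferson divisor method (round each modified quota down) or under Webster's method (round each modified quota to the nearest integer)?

Jefferson: Alpha 8, Beta 6, Gamma 6, Delta 5, Epsilon 5.
Webster: Alpha 7, Beta 6, Gamma 6, Delta 5, Epsilon 6.
Alpha gets 8 under Jefferson and 7 under Webster.

Jefferson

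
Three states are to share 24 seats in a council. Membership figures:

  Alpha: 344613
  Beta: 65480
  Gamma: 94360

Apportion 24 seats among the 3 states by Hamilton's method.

Alpha 16, Beta 3, Gamma 5

The standard divisor is 504453/24 ≈ 21018.875.
Standard quotas: Alpha 16.3954, Beta 3.1153, Gamma 4.4893.
Lower quotas: Alpha 16, Beta 3, Gamma 4 (sum 23, leaving 1 seat).
Remainders in descending order: Gamma 0.4893, Alpha 0.3954, Beta 0.1153.
Largest remainder: Gamma receives the extra seat.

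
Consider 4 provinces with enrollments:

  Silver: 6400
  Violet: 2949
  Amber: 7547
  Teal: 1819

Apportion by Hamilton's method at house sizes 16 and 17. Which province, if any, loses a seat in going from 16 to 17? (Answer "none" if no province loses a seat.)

At 16 seats: Silver 5, Violet 3, Amber 6, Teal 2.
At 17 seats: Silver 6, Violet 3, Amber 7, Teal 1.
Teal drops from 2 to 1.

Teal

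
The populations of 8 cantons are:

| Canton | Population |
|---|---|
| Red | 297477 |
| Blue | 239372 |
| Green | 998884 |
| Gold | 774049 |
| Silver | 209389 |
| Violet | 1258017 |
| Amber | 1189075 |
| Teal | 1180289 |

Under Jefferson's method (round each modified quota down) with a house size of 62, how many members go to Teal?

Standard divisor 6146552/62 ≈ 99137.935; standard quotas: Red 3.001, Blue 2.415, Green 10.076, Gold 7.808, Silver 2.112, Violet 12.690, Amber 11.994, Teal 11.906.
Rounding down gives 3, 2, 10, 7, 2, 12, 11, 11 = 58 seats, so the divisor must be adjusted.
With modified divisor 94100: modified quotas Red 3.161, Blue 2.544, Green 10.615, Gold 8.226, Silver 2.225, Violet 13.369, Amber 12.636, Teal 12.543.
Rounding down: Red 3, Blue 2, Green 10, Gold 8, Silver 2, Violet 13, Amber 12, Teal 12 (total 62).
Teal receives 12.

12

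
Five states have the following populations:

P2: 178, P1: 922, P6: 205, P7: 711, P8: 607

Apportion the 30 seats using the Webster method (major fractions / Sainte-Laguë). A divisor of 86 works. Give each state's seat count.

P2=2, P1=11, P6=2, P7=8, P8=7

With modified divisor 86: modified quotas P2 2.070, P1 10.721, P6 2.384, P7 8.267, P8 7.058.
Rounding to the nearest integer: P2 2, P1 11, P6 2, P7 8, P8 7 (total 30).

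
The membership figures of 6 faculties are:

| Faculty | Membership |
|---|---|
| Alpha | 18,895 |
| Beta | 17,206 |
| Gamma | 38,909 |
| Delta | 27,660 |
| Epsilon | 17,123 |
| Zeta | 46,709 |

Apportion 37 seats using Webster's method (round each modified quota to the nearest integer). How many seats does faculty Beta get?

4

Standard divisor 166502/37 ≈ 4500.054; standard quotas: Alpha 4.199, Beta 3.824, Gamma 8.646, Delta 6.147, Epsilon 3.805, Zeta 10.380.
Rounding to the nearest integer gives Alpha 4, Beta 4, Gamma 9, Delta 6, Epsilon 4, Zeta 10 — total 37, matching the house size, so no adjustment is needed.
Beta receives 4.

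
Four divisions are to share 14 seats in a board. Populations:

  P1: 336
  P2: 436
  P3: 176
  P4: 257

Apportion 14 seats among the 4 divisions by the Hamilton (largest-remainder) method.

The standard divisor is 1205/14 ≈ 86.071.
Standard quotas: P1 3.904, P2 5.066, P3 2.045, P4 2.986.
Lower quotas: P1 3, P2 5, P3 2, P4 2 (sum 12, leaving 2 seats).
Remainders in descending order: P4 0.986, P1 0.904, P2 0.066, P3 0.045.
Largest remainders: P4, P1 receive the extra seats.

P1 4, P2 5, P3 2, P4 3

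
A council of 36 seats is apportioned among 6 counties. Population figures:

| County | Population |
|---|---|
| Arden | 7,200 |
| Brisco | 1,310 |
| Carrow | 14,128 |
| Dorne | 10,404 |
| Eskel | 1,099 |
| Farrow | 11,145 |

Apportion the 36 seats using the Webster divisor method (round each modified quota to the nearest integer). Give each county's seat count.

Standard divisor 45286/36 ≈ 1257.944; standard quotas: Arden 5.724, Brisco 1.041, Carrow 11.231, Dorne 8.271, Eskel 0.874, Farrow 8.860.
Rounding to the nearest integer gives Arden 6, Brisco 1, Carrow 11, Dorne 8, Eskel 1, Farrow 9 — total 36, matching the house size, so no adjustment is needed.

Arden=6; Brisco=1; Carrow=11; Dorne=8; Eskel=1; Farrow=9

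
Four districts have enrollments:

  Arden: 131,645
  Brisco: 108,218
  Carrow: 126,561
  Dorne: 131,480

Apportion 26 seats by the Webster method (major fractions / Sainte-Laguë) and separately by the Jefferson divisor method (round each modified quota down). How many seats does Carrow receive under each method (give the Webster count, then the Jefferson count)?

6 and 7

Webster: Arden 7, Brisco 6, Carrow 6, Dorne 7.
Jefferson: Arden 7, Brisco 5, Carrow 7, Dorne 7.
Carrow gets 6 under Webster and 7 under Jefferson.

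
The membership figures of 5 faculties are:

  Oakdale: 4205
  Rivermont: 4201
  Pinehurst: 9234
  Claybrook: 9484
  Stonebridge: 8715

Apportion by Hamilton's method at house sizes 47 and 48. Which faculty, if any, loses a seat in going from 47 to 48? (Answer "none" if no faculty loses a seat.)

At 47 seats: Oakdale 6, Rivermont 6, Pinehurst 12, Claybrook 12, Stonebridge 11.
At 48 seats: Oakdale 6, Rivermont 5, Pinehurst 12, Claybrook 13, Stonebridge 12.
Rivermont drops from 6 to 5.

Rivermont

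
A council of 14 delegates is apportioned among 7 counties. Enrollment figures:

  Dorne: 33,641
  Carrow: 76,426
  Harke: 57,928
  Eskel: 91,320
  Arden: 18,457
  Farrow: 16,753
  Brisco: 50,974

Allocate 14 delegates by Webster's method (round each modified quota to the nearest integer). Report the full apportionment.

Standard divisor 345499/14 ≈ 24678.5; standard quotas: Dorne 1.363, Carrow 3.097, Harke 2.347, Eskel 3.700, Arden 0.748, Farrow 0.679, Brisco 2.066.
Rounding to the nearest integer gives Dorne 1, Carrow 3, Harke 2, Eskel 4, Arden 1, Farrow 1, Brisco 2 — total 14, matching the house size, so no adjustment is needed.

Dorne 1; Carrow 3; Harke 2; Eskel 4; Arden 1; Farrow 1; Brisco 2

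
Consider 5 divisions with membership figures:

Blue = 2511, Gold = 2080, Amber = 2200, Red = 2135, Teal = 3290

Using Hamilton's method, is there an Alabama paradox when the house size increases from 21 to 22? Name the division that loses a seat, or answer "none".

At 21 seats: Blue 4, Gold 3, Amber 4, Red 4, Teal 6.
At 22 seats: Blue 4, Gold 4, Amber 4, Red 4, Teal 6.
No division's allocation decreased.

none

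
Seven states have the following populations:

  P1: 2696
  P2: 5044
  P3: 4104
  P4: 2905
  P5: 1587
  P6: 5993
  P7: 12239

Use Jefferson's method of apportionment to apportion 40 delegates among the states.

P1 3, P2 6, P3 5, P4 3, P5 1, P6 7, P7 15

Standard divisor 34568/40 ≈ 864.2; standard quotas: P1 3.120, P2 5.837, P3 4.749, P4 3.361, P5 1.836, P6 6.935, P7 14.162.
Rounding down gives 3, 5, 4, 3, 1, 6, 14 = 36 seats, so the divisor must be adjusted.
With modified divisor 805: modified quotas P1 3.349, P2 6.266, P3 5.098, P4 3.609, P5 1.971, P6 7.445, P7 15.204.
Rounding down: P1 3, P2 6, P3 5, P4 3, P5 1, P6 7, P7 15 (total 40).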